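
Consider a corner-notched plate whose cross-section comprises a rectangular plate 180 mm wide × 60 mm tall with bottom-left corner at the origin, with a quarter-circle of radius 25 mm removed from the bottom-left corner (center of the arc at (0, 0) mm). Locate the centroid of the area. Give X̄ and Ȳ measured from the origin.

X̄ = 93.78 mm, Ȳ = 30.92 mm

plate: A = 180 × 60 = 10800.00, centroid at (90.00, 30.00).
removed quarter-circle: A = −¼π·25² = -490.87, centroid at (10.61, 10.61).
ΣA = 10309.13 mm², ΣAX̄ = 966791.67 mm³, ΣAȲ = 318791.67 mm³.
X̄ = 966791.67/10309.13 = 93.78 mm; Ȳ = 318791.67/10309.13 = 30.92 mm.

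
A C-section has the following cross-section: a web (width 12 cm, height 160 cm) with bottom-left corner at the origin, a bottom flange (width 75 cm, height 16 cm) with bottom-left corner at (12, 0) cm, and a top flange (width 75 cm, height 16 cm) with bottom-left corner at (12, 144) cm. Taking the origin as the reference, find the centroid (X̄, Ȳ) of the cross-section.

web: A = 12 × 160 = 1920.00, centroid at (6.00, 80.00).
bottom flange: A = 75 × 16 = 1200.00, centroid at (49.50, 8.00).
top flange: A = 75 × 16 = 1200.00, centroid at (49.50, 152.00).
ΣA = 4320.00 cm², ΣAX̄ = 130320.00 cm³, ΣAȲ = 345600.00 cm³.
X̄ = 130320.00/4320.00 = 30.17 cm; Ȳ = 345600.00/4320.00 = 80.00 cm.

X̄ = 30.17 cm, Ȳ = 80.00 cm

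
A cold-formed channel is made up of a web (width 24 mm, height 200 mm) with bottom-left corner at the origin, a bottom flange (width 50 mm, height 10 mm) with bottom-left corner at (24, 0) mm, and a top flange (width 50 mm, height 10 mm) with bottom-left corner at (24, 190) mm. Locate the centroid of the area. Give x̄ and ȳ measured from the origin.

Part | A | x̄ᵢ | ȳᵢ | A·x̄ᵢ | A·ȳᵢ
web | 4800.00 | 12.00 | 100.00 | 57600.00 | 480000.00
bottom flange | 500.00 | 49.00 | 5.00 | 24500.00 | 2500.00
top flange | 500.00 | 49.00 | 195.00 | 24500.00 | 97500.00
Σ | 5800.00 |  |  | 106600.00 | 580000.00
x̄ = 106600.00 / 5800.00 = 18.38 mm
ȳ = 580000.00 / 5800.00 = 100.00 mm

x̄ = 18.38 mm, ȳ = 100.00 mm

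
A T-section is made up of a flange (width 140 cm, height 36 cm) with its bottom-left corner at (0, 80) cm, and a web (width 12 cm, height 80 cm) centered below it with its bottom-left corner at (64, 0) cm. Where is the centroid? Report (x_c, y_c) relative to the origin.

x_c = 70.00 cm, y_c = 88.72 cm

web: A = 12 × 80 = 960.00, centroid at (70.00, 40.00).
flange: A = 140 × 36 = 5040.00, centroid at (70.00, 98.00).
ΣA = 6000.00 cm², ΣAx_c = 420000.00 cm³, ΣAy_c = 532320.00 cm³.
x_c = 420000.00/6000.00 = 70.00 cm; y_c = 532320.00/6000.00 = 88.72 cm.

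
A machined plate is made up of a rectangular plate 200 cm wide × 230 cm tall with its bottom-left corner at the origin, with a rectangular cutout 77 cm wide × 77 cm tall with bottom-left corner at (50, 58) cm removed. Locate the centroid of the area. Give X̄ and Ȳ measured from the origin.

Part | A | x̄ᵢ | ȳᵢ | A·x̄ᵢ | A·ȳᵢ
plate | 46000.00 | 100.00 | 115.00 | 4600000.00 | 5290000.00
hole | -5929.00 | 88.50 | 96.50 | -524716.50 | -572148.50
Σ | 40071.00 |  |  | 4075283.50 | 4717851.50
X̄ = 4075283.50 / 40071.00 = 101.70 cm
Ȳ = 4717851.50 / 40071.00 = 117.74 cm

X̄ = 101.70 cm, Ȳ = 117.74 cm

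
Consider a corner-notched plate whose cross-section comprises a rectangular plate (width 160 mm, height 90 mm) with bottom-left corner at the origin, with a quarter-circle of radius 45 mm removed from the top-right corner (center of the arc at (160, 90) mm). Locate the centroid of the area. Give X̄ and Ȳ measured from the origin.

X̄ = 72.44 mm, Ȳ = 41.78 mm

plate: A = 160 × 90 = 14400.00, centroid at (80.00, 45.00).
removed quarter-circle: A = −¼π·45² = -1590.43, centroid at (140.90, 70.90).
ΣA = 12809.57 mm²
ΣAX̄ = (14400.00)(80.00) + (-1590.43)(140.90) = 927906.00 mm³
ΣAȲ = (14400.00)(45.00) + (-1590.43)(70.90) = 535236.18 mm³
X̄ = 927906.00 / 12809.57 = 72.44 mm
Ȳ = 535236.18 / 12809.57 = 41.78 mm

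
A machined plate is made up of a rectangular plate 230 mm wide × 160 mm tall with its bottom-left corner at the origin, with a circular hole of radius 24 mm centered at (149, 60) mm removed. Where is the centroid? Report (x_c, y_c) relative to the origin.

Part | A | x̄ᵢ | ȳᵢ | A·x̄ᵢ | A·ȳᵢ
plate | 36800.00 | 115.00 | 80.00 | 4232000.00 | 2944000.00
hole | -1809.56 | 149.00 | 60.00 | -269624.05 | -108573.44
Σ | 34990.44 |  |  | 3962375.95 | 2835426.56
x_c = 3962375.95 / 34990.44 = 113.24 mm
y_c = 2835426.56 / 34990.44 = 81.03 mm

x_c = 113.24 mm, y_c = 81.03 mm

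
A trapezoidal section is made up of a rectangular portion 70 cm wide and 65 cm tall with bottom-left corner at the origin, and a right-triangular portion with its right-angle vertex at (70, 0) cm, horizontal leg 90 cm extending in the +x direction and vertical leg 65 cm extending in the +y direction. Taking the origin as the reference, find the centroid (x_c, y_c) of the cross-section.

rectangular portion: A = 70 × 65 = 4550.00, centroid at (35.00, 32.50).
triangular portion: A = ½·90·65 = 2925.00, centroid at (100.00, 21.67).
ΣA = 7475.00 cm²
ΣAx_c = (4550.00)(35.00) + (2925.00)(100.00) = 451750.00 cm³
ΣAy_c = (4550.00)(32.50) + (2925.00)(21.67) = 211250.00 cm³
x_c = 451750.00 / 7475.00 = 60.43 cm
y_c = 211250.00 / 7475.00 = 28.26 cm

x_c = 60.43 cm, y_c = 28.26 cm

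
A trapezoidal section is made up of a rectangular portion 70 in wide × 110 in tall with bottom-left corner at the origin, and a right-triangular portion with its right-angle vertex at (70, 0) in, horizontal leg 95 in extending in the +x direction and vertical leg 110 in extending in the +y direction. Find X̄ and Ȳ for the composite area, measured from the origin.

X̄ = 61.95 in, Ȳ = 47.59 in

Part | A | x̄ᵢ | ȳᵢ | A·x̄ᵢ | A·ȳᵢ
rectangular portion | 7700.00 | 35.00 | 55.00 | 269500.00 | 423500.00
triangular portion | 5225.00 | 101.67 | 36.67 | 531208.33 | 191583.33
Σ | 12925.00 |  |  | 800708.33 | 615083.33
X̄ = 800708.33 / 12925.00 = 61.95 in
Ȳ = 615083.33 / 12925.00 = 47.59 in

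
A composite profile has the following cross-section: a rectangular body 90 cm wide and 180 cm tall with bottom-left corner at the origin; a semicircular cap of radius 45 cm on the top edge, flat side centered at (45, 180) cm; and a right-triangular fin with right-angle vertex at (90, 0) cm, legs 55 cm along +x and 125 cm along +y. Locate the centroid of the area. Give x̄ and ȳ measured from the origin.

rectangular body: A = 90 × 180 = 16200.00, centroid at (45.00, 90.00).
semicircular top: A = ½π·45² = 3180.86, centroid at (45.00, 199.10).
triangular fin: A = ½·55·125 = 3437.50, centroid at (108.33, 41.67).
ΣA = 22818.36 cm²
ΣAx̄ = (16200.00)(45.00) + (3180.86)(45.00) + (3437.50)(108.33) = 1244534.65 cm³
ΣAȳ = (16200.00)(90.00) + (3180.86)(199.10) + (3437.50)(41.67) = 2234534.43 cm³
x̄ = 1244534.65 / 22818.36 = 54.54 cm
ȳ = 2234534.43 / 22818.36 = 97.93 cm

x̄ = 54.54 cm, ȳ = 97.93 cm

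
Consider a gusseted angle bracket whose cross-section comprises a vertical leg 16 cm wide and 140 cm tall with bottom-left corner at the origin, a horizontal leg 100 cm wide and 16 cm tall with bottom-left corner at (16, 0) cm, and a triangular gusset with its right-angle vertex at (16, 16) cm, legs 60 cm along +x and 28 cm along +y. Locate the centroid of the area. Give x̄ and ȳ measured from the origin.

x̄ = 32.85 cm, ȳ = 40.79 cm

Part | A | x̄ᵢ | ȳᵢ | A·x̄ᵢ | A·ȳᵢ
vertical leg | 2240.00 | 8.00 | 70.00 | 17920.00 | 156800.00
horizontal leg | 1600.00 | 66.00 | 8.00 | 105600.00 | 12800.00
gusset | 840.00 | 36.00 | 25.33 | 30240.00 | 21280.00
Σ | 4680.00 |  |  | 153760.00 | 190880.00
x̄ = 153760.00 / 4680.00 = 32.85 cm
ȳ = 190880.00 / 4680.00 = 40.79 cm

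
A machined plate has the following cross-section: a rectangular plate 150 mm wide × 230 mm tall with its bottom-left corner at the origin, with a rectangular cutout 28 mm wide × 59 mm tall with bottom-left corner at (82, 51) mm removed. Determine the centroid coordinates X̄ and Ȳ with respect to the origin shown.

X̄ = 73.94 mm, Ȳ = 116.74 mm

plate: A = 150 × 230 = 34500.00, centroid at (75.00, 115.00).
hole: A = −(28 × 59) = -1652.00, centroid at (96.00, 80.50).
ΣA = 32848.00 mm², ΣAX̄ = 2428908.00 mm³, ΣAȲ = 3834514.00 mm³.
X̄ = 2428908.00/32848.00 = 73.94 mm; Ȳ = 3834514.00/32848.00 = 116.74 mm.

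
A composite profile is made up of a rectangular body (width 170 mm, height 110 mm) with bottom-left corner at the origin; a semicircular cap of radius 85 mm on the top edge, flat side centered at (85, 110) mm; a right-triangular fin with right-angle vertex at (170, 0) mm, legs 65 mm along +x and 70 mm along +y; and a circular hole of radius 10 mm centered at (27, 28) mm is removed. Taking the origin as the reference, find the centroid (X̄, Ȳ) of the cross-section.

X̄ = 93.15 mm, Ȳ = 85.30 mm

Part | A | x̄ᵢ | ȳᵢ | A·x̄ᵢ | A·ȳᵢ
rectangular body | 18700.00 | 85.00 | 55.00 | 1589500.00 | 1028500.00
semicircular top | 11349.00 | 85.00 | 146.08 | 964665.29 | 1657807.05
triangular fin | 2275.00 | 191.67 | 23.33 | 436041.67 | 53083.33
hole | -314.16 | 27.00 | 28.00 | -8482.30 | -8796.46
Σ | 32009.84 |  |  | 2981724.66 | 2730593.92
X̄ = 2981724.66 / 32009.84 = 93.15 mm
Ȳ = 2730593.92 / 32009.84 = 85.30 mm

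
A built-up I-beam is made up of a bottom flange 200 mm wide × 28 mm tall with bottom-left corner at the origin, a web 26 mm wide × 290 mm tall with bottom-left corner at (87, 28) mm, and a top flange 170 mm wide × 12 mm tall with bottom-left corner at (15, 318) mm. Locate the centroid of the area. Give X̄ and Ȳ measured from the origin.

X̄ = 100.00 mm, Ȳ = 134.64 mm

bottom flange: A = 200 × 28 = 5600.00, centroid at (100.00, 14.00).
web: A = 26 × 290 = 7540.00, centroid at (100.00, 173.00).
top flange: A = 170 × 12 = 2040.00, centroid at (100.00, 324.00).
ΣA = 15180.00 mm²
ΣAX̄ = (5600.00)(100.00) + (7540.00)(100.00) + (2040.00)(100.00) = 1518000.00 mm³
ΣAȲ = (5600.00)(14.00) + (7540.00)(173.00) + (2040.00)(324.00) = 2043780.00 mm³
X̄ = 1518000.00 / 15180.00 = 100.00 mm
Ȳ = 2043780.00 / 15180.00 = 134.64 mm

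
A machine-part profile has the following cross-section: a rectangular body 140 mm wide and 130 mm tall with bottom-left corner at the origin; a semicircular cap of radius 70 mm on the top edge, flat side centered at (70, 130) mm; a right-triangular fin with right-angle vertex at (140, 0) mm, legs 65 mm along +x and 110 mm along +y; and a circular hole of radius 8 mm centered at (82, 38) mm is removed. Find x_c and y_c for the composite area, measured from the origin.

x_c = 81.11 mm, y_c = 86.63 mm

rectangular body: A = 140 × 130 = 18200.00, centroid at (70.00, 65.00).
semicircular top: A = ½π·70² = 7696.90, centroid at (70.00, 159.71).
triangular fin: A = ½·65·110 = 3575.00, centroid at (161.67, 36.67).
hole: A = −π·8² = -201.06, centroid at (82.00, 38.00).
ΣA = 29270.84 mm²
ΣAx_c = (18200.00)(70.00) + (7696.90)(70.00) + (3575.00)(161.67) + (-201.06)(82.00) = 2374254.40 mm³
ΣAy_c = (18200.00)(65.00) + (7696.90)(159.71) + (3575.00)(36.67) + (-201.06)(38.00) = 2535706.91 mm³
x_c = 2374254.40 / 29270.84 = 81.11 mm
y_c = 2535706.91 / 29270.84 = 86.63 mm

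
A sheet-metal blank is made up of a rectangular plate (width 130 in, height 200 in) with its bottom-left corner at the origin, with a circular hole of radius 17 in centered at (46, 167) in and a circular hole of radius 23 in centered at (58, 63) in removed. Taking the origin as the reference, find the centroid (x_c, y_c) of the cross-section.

x_c = 66.23 in, y_c = 100.03 in

plate: A = 130 × 200 = 26000.00, centroid at (65.00, 100.00).
hole 1: A = −π·17² = -907.92, centroid at (46.00, 167.00).
hole 2: A = −π·23² = -1661.90, centroid at (58.00, 63.00).
ΣA = 23430.18 in², ΣAx_c = 1551845.32 in³, ΣAy_c = 2343677.46 in³.
x_c = 1551845.32/23430.18 = 66.23 in; y_c = 2343677.46/23430.18 = 100.03 in.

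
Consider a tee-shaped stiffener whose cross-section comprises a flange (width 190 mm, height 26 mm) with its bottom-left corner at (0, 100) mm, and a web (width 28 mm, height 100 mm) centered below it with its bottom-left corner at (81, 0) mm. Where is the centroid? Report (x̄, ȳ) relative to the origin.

Part | A | x̄ᵢ | ȳᵢ | A·x̄ᵢ | A·ȳᵢ
web | 2800.00 | 95.00 | 50.00 | 266000.00 | 140000.00
flange | 4940.00 | 95.00 | 113.00 | 469300.00 | 558220.00
Σ | 7740.00 |  |  | 735300.00 | 698220.00
x̄ = 735300.00 / 7740.00 = 95.00 mm
ȳ = 698220.00 / 7740.00 = 90.21 mm

x̄ = 95.00 mm, ȳ = 90.21 mm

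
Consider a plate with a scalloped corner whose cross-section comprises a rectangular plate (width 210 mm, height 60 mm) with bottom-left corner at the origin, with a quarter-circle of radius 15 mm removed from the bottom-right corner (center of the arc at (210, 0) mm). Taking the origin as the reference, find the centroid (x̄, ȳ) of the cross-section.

x̄ = 103.60 mm, ȳ = 30.34 mm

Part | A | x̄ᵢ | ȳᵢ | A·x̄ᵢ | A·ȳᵢ
plate | 12600.00 | 105.00 | 30.00 | 1323000.00 | 378000.00
removed quarter-circle | -176.71 | 203.63 | 6.37 | -35985.06 | -1125.00
Σ | 12423.29 |  |  | 1287014.94 | 376875.00
x̄ = 1287014.94 / 12423.29 = 103.60 mm
ȳ = 376875.00 / 12423.29 = 30.34 mm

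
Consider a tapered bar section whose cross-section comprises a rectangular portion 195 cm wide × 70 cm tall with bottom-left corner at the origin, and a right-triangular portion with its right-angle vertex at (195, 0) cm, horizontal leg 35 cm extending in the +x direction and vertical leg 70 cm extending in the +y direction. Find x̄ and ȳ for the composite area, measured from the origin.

rectangular portion: A = 195 × 70 = 13650.00, centroid at (97.50, 35.00).
triangular portion: A = ½·35·70 = 1225.00, centroid at (206.67, 23.33).
ΣA = 14875.00 cm², ΣAx̄ = 1584041.67 cm³, ΣAȳ = 506333.33 cm³.
x̄ = 1584041.67/14875.00 = 106.49 cm; ȳ = 506333.33/14875.00 = 34.04 cm.

x̄ = 106.49 cm, ȳ = 34.04 cm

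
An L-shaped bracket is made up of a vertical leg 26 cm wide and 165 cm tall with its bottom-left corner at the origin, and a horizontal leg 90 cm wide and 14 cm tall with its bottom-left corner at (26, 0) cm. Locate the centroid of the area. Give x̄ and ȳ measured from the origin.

x̄ = 26.17 cm, ȳ = 65.36 cm

Part | A | x̄ᵢ | ȳᵢ | A·x̄ᵢ | A·ȳᵢ
vertical leg | 4290.00 | 13.00 | 82.50 | 55770.00 | 353925.00
horizontal leg | 1260.00 | 71.00 | 7.00 | 89460.00 | 8820.00
Σ | 5550.00 |  |  | 145230.00 | 362745.00
x̄ = 145230.00 / 5550.00 = 26.17 cm
ȳ = 362745.00 / 5550.00 = 65.36 cm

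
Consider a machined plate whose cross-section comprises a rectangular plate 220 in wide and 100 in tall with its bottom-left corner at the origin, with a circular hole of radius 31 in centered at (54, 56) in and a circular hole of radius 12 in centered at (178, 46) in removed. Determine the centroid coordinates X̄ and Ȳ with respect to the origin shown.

Part | A | x̄ᵢ | ȳᵢ | A·x̄ᵢ | A·ȳᵢ
plate | 22000.00 | 110.00 | 50.00 | 2420000.00 | 1100000.00
hole 1 | -3019.07 | 54.00 | 56.00 | -163029.81 | -169067.95
hole 2 | -452.39 | 178.00 | 46.00 | -80525.30 | -20809.91
Σ | 18528.54 |  |  | 2176444.89 | 910122.14
X̄ = 2176444.89 / 18528.54 = 117.46 in
Ȳ = 910122.14 / 18528.54 = 49.12 in

X̄ = 117.46 in, Ȳ = 49.12 in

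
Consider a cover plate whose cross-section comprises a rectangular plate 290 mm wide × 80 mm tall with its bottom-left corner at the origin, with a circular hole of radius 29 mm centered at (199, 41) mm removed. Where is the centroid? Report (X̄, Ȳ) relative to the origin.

X̄ = 138.06 mm, Ȳ = 39.87 mm

plate: A = 290 × 80 = 23200.00, centroid at (145.00, 40.00).
hole: A = −π·29² = -2642.08, centroid at (199.00, 41.00).
ΣA = 20557.92 mm²
ΣAX̄ = (23200.00)(145.00) + (-2642.08)(199.00) = 2838226.20 mm³
ΣAȲ = (23200.00)(40.00) + (-2642.08)(41.00) = 819674.74 mm³
X̄ = 2838226.20 / 20557.92 = 138.06 mm
Ȳ = 819674.74 / 20557.92 = 39.87 mm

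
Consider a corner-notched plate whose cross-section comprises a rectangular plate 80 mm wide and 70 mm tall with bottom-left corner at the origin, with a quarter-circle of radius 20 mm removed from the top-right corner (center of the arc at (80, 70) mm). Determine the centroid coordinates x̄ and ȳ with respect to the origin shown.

x̄ = 38.13 mm, ȳ = 33.42 mm

plate: A = 80 × 70 = 5600.00, centroid at (40.00, 35.00).
removed quarter-circle: A = −¼π·20² = -314.16, centroid at (71.51, 61.51).
ΣA = 5285.84 mm²
ΣAx̄ = (5600.00)(40.00) + (-314.16)(71.51) = 201533.93 mm³
ΣAȳ = (5600.00)(35.00) + (-314.16)(61.51) = 176675.52 mm³
x̄ = 201533.93 / 5285.84 = 38.13 mm
ȳ = 176675.52 / 5285.84 = 33.42 mm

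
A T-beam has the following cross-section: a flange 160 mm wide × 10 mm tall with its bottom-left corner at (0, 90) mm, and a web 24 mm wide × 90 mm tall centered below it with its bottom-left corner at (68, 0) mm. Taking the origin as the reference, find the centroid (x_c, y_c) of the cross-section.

web: A = 24 × 90 = 2160.00, centroid at (80.00, 45.00).
flange: A = 160 × 10 = 1600.00, centroid at (80.00, 95.00).
ΣA = 3760.00 mm²
ΣAx_c = (2160.00)(80.00) + (1600.00)(80.00) = 300800.00 mm³
ΣAy_c = (2160.00)(45.00) + (1600.00)(95.00) = 249200.00 mm³
x_c = 300800.00 / 3760.00 = 80.00 mm
y_c = 249200.00 / 3760.00 = 66.28 mm

x_c = 80.00 mm, y_c = 66.28 mm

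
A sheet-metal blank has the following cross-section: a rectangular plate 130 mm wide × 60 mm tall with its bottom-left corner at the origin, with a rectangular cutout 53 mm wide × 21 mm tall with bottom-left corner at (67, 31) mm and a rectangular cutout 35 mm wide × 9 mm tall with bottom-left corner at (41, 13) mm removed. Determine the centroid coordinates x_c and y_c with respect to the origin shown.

x_c = 60.34 mm, y_c = 28.61 mm

plate: A = 130 × 60 = 7800.00, centroid at (65.00, 30.00).
hole 1: A = −(53 × 21) = -1113.00, centroid at (93.50, 41.50).
hole 2: A = −(35 × 9) = -315.00, centroid at (58.50, 17.50).
ΣA = 6372.00 mm², ΣAx_c = 384507.00 mm³, ΣAy_c = 182298.00 mm³.
x_c = 384507.00/6372.00 = 60.34 mm; y_c = 182298.00/6372.00 = 28.61 mm.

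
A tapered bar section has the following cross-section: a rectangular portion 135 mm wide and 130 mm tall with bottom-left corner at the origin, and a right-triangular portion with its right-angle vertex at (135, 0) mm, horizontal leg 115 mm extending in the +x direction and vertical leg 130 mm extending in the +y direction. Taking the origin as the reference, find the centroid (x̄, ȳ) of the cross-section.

rectangular portion: A = 135 × 130 = 17550.00, centroid at (67.50, 65.00).
triangular portion: A = ½·115·130 = 7475.00, centroid at (173.33, 43.33).
ΣA = 25025.00 mm²
ΣAx̄ = (17550.00)(67.50) + (7475.00)(173.33) = 2480291.67 mm³
ΣAȳ = (17550.00)(65.00) + (7475.00)(43.33) = 1464666.67 mm³
x̄ = 2480291.67 / 25025.00 = 99.11 mm
ȳ = 1464666.67 / 25025.00 = 58.53 mm

x̄ = 99.11 mm, ȳ = 58.53 mm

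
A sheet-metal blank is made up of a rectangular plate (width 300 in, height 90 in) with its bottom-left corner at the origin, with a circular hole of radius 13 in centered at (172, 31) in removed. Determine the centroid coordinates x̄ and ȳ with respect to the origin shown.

plate: A = 300 × 90 = 27000.00, centroid at (150.00, 45.00).
hole: A = −π·13² = -530.93, centroid at (172.00, 31.00).
ΣA = 26469.07 in², ΣAx̄ = 3958680.18 in³, ΣAȳ = 1198541.20 in³.
x̄ = 3958680.18/26469.07 = 149.56 in; ȳ = 1198541.20/26469.07 = 45.28 in.

x̄ = 149.56 in, ȳ = 45.28 in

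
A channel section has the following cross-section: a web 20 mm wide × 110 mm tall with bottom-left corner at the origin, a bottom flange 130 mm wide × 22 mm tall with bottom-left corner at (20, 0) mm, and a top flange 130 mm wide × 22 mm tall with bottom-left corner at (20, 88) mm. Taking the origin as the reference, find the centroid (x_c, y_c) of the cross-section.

x_c = 64.17 mm, y_c = 55.00 mm

web: A = 20 × 110 = 2200.00, centroid at (10.00, 55.00).
bottom flange: A = 130 × 22 = 2860.00, centroid at (85.00, 11.00).
top flange: A = 130 × 22 = 2860.00, centroid at (85.00, 99.00).
ΣA = 7920.00 mm², ΣAx_c = 508200.00 mm³, ΣAy_c = 435600.00 mm³.
x_c = 508200.00/7920.00 = 64.17 mm; y_c = 435600.00/7920.00 = 55.00 mm.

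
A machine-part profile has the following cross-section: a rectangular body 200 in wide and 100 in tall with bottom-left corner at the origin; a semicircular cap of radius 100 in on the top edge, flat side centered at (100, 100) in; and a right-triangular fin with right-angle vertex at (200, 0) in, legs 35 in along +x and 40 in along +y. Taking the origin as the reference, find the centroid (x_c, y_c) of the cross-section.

rectangular body: A = 200 × 100 = 20000.00, centroid at (100.00, 50.00).
semicircular top: A = ½π·100² = 15707.96, centroid at (100.00, 142.44).
triangular fin: A = ½·35·40 = 700.00, centroid at (211.67, 13.33).
ΣA = 36407.96 in², ΣAx_c = 3718962.99 in³, ΣAy_c = 3246796.33 in³.
x_c = 3718962.99/36407.96 = 102.15 in; y_c = 3246796.33/36407.96 = 89.18 in.

x_c = 102.15 in, y_c = 89.18 in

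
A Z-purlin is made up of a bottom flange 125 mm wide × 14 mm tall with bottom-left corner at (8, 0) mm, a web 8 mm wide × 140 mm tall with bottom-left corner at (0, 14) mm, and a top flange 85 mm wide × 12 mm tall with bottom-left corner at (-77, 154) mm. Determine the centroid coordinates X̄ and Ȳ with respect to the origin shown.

X̄ = 23.82 mm, Ȳ = 69.29 mm

bottom flange: A = 125 × 14 = 1750.00, centroid at (70.50, 7.00).
web: A = 8 × 140 = 1120.00, centroid at (4.00, 84.00).
top flange: A = 85 × 12 = 1020.00, centroid at (-34.50, 160.00).
ΣA = 3890.00 mm², ΣAX̄ = 92665.00 mm³, ΣAȲ = 269530.00 mm³.
X̄ = 92665.00/3890.00 = 23.82 mm; Ȳ = 269530.00/3890.00 = 69.29 mm.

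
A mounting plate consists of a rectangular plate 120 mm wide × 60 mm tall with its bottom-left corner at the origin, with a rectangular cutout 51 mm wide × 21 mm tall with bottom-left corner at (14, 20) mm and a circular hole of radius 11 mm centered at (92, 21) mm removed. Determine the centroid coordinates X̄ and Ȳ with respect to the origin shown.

Part | A | x̄ᵢ | ȳᵢ | A·x̄ᵢ | A·ȳᵢ
plate | 7200.00 | 60.00 | 30.00 | 432000.00 | 216000.00
hole 1 | -1071.00 | 39.50 | 30.50 | -42304.50 | -32665.50
hole 2 | -380.13 | 92.00 | 21.00 | -34972.21 | -7982.79
Σ | 5748.87 |  |  | 354723.29 | 175351.71
X̄ = 354723.29 / 5748.87 = 61.70 mm
Ȳ = 175351.71 / 5748.87 = 30.50 mm

X̄ = 61.70 mm, Ȳ = 30.50 mm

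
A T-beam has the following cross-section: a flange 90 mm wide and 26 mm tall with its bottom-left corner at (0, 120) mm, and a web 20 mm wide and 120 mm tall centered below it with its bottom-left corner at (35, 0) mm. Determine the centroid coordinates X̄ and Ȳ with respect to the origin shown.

web: A = 20 × 120 = 2400.00, centroid at (45.00, 60.00).
flange: A = 90 × 26 = 2340.00, centroid at (45.00, 133.00).
ΣA = 4740.00 mm², ΣAX̄ = 213300.00 mm³, ΣAȲ = 455220.00 mm³.
X̄ = 213300.00/4740.00 = 45.00 mm; Ȳ = 455220.00/4740.00 = 96.04 mm.

X̄ = 45.00 mm, Ȳ = 96.04 mm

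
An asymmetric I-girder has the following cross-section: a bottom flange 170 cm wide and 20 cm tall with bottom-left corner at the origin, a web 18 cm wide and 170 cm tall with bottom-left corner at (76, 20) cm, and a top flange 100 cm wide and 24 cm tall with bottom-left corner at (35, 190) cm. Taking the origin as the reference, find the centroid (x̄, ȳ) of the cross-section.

x̄ = 85.00 cm, ȳ = 94.82 cm

Part | A | x̄ᵢ | ȳᵢ | A·x̄ᵢ | A·ȳᵢ
bottom flange | 3400.00 | 85.00 | 10.00 | 289000.00 | 34000.00
web | 3060.00 | 85.00 | 105.00 | 260100.00 | 321300.00
top flange | 2400.00 | 85.00 | 202.00 | 204000.00 | 484800.00
Σ | 8860.00 |  |  | 753100.00 | 840100.00
x̄ = 753100.00 / 8860.00 = 85.00 cm
ȳ = 840100.00 / 8860.00 = 94.82 cm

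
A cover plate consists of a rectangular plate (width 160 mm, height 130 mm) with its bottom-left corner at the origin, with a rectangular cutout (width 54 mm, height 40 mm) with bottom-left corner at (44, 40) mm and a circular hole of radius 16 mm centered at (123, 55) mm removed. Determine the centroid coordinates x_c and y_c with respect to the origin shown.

x_c = 79.15 mm, y_c = 66.06 mm

plate: A = 160 × 130 = 20800.00, centroid at (80.00, 65.00).
hole 1: A = −(54 × 40) = -2160.00, centroid at (71.00, 60.00).
hole 2: A = −π·16² = -804.25, centroid at (123.00, 55.00).
ΣA = 17835.75 mm²
ΣAx_c = (20800.00)(80.00) + (-2160.00)(71.00) + (-804.25)(123.00) = 1411717.53 mm³
ΣAy_c = (20800.00)(65.00) + (-2160.00)(60.00) + (-804.25)(55.00) = 1178166.38 mm³
x_c = 1411717.53 / 17835.75 = 79.15 mm
y_c = 1178166.38 / 17835.75 = 66.06 mm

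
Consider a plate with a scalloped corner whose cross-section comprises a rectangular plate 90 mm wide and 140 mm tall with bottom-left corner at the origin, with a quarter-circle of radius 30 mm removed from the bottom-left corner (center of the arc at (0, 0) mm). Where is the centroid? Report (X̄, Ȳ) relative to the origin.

Part | A | x̄ᵢ | ȳᵢ | A·x̄ᵢ | A·ȳᵢ
plate | 12600.00 | 45.00 | 70.00 | 567000.00 | 882000.00
removed quarter-circle | -706.86 | 12.73 | 12.73 | -9000.00 | -9000.00
Σ | 11893.14 |  |  | 558000.00 | 873000.00
X̄ = 558000.00 / 11893.14 = 46.92 mm
Ȳ = 873000.00 / 11893.14 = 73.40 mm

X̄ = 46.92 mm, Ȳ = 73.40 mm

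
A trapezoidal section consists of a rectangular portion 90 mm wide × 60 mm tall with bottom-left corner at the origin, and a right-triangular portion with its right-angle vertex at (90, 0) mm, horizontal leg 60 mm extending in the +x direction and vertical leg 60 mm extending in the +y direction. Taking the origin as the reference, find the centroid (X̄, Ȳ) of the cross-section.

rectangular portion: A = 90 × 60 = 5400.00, centroid at (45.00, 30.00).
triangular portion: A = ½·60·60 = 1800.00, centroid at (110.00, 20.00).
ΣA = 7200.00 mm²
ΣAX̄ = (5400.00)(45.00) + (1800.00)(110.00) = 441000.00 mm³
ΣAȲ = (5400.00)(30.00) + (1800.00)(20.00) = 198000.00 mm³
X̄ = 441000.00 / 7200.00 = 61.25 mm
Ȳ = 198000.00 / 7200.00 = 27.50 mm

X̄ = 61.25 mm, Ȳ = 27.50 mm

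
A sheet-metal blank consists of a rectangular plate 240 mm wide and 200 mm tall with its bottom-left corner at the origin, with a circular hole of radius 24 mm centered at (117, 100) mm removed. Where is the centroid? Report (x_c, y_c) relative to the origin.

x_c = 120.12 mm, y_c = 100.00 mm

Part | A | x̄ᵢ | ȳᵢ | A·x̄ᵢ | A·ȳᵢ
plate | 48000.00 | 120.00 | 100.00 | 5760000.00 | 4800000.00
hole | -1809.56 | 117.00 | 100.00 | -211718.21 | -180955.74
Σ | 46190.44 |  |  | 5548281.79 | 4619044.26
x_c = 5548281.79 / 46190.44 = 120.12 mm
y_c = 4619044.26 / 46190.44 = 100.00 mm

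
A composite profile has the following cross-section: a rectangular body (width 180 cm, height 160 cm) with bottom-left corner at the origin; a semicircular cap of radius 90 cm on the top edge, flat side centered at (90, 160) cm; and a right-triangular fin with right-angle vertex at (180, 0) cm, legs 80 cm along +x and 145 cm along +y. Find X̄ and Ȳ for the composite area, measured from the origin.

X̄ = 104.30 cm, Ȳ = 107.90 cm

Part | A | x̄ᵢ | ȳᵢ | A·x̄ᵢ | A·ȳᵢ
rectangular body | 28800.00 | 90.00 | 80.00 | 2592000.00 | 2304000.00
semicircular top | 12723.45 | 90.00 | 198.20 | 1145110.52 | 2521752.04
triangular fin | 5800.00 | 206.67 | 48.33 | 1198666.67 | 280333.33
Σ | 47323.45 |  |  | 4935777.19 | 5106085.37
X̄ = 4935777.19 / 47323.45 = 104.30 cm
Ȳ = 5106085.37 / 47323.45 = 107.90 cm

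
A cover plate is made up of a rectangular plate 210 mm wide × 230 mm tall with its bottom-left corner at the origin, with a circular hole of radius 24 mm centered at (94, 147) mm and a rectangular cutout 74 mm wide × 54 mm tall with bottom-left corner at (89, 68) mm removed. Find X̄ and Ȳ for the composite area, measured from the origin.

X̄ = 103.49 mm, Ȳ = 115.52 mm

Part | A | x̄ᵢ | ȳᵢ | A·x̄ᵢ | A·ȳᵢ
plate | 48300.00 | 105.00 | 115.00 | 5071500.00 | 5554500.00
hole 1 | -1809.56 | 94.00 | 147.00 | -170098.39 | -266004.93
hole 2 | -3996.00 | 126.00 | 95.00 | -503496.00 | -379620.00
Σ | 42494.44 |  |  | 4397905.61 | 4908875.07
X̄ = 4397905.61 / 42494.44 = 103.49 mm
Ȳ = 4908875.07 / 42494.44 = 115.52 mm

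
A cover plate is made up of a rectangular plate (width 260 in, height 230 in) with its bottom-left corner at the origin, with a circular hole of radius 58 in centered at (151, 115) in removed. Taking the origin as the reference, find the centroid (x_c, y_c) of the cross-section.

x_c = 125.49 in, y_c = 115.00 in

Part | A | x̄ᵢ | ȳᵢ | A·x̄ᵢ | A·ȳᵢ
plate | 59800.00 | 130.00 | 115.00 | 7774000.00 | 6877000.00
hole | -10568.32 | 151.00 | 115.00 | -1595815.97 | -1215356.53
Σ | 49231.68 |  |  | 6178184.03 | 5661643.47
x_c = 6178184.03 / 49231.68 = 125.49 in
y_c = 5661643.47 / 49231.68 = 115.00 in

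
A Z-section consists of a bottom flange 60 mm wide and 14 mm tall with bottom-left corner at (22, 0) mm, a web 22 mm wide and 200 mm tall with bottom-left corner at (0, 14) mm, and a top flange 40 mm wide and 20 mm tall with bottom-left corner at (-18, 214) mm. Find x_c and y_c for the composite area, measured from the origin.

bottom flange: A = 60 × 14 = 840.00, centroid at (52.00, 7.00).
web: A = 22 × 200 = 4400.00, centroid at (11.00, 114.00).
top flange: A = 40 × 20 = 800.00, centroid at (2.00, 224.00).
ΣA = 6040.00 mm²
ΣAx_c = (840.00)(52.00) + (4400.00)(11.00) + (800.00)(2.00) = 93680.00 mm³
ΣAy_c = (840.00)(7.00) + (4400.00)(114.00) + (800.00)(224.00) = 686680.00 mm³
x_c = 93680.00 / 6040.00 = 15.51 mm
y_c = 686680.00 / 6040.00 = 113.69 mm

x_c = 15.51 mm, y_c = 113.69 mm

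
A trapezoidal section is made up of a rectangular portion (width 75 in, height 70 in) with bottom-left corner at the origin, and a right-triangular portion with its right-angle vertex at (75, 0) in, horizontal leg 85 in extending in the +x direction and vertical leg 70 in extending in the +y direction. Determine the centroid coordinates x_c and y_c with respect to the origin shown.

rectangular portion: A = 75 × 70 = 5250.00, centroid at (37.50, 35.00).
triangular portion: A = ½·85·70 = 2975.00, centroid at (103.33, 23.33).
ΣA = 8225.00 in²
ΣAx_c = (5250.00)(37.50) + (2975.00)(103.33) = 504291.67 in³
ΣAy_c = (5250.00)(35.00) + (2975.00)(23.33) = 253166.67 in³
x_c = 504291.67 / 8225.00 = 61.31 in
y_c = 253166.67 / 8225.00 = 30.78 in

x_c = 61.31 in, y_c = 30.78 in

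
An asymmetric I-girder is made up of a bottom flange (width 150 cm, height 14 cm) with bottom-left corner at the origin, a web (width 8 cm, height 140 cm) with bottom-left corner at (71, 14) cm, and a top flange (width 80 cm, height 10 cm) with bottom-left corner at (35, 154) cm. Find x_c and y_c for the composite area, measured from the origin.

x_c = 75.00 cm, y_c = 58.70 cm

Part | A | x̄ᵢ | ȳᵢ | A·x̄ᵢ | A·ȳᵢ
bottom flange | 2100.00 | 75.00 | 7.00 | 157500.00 | 14700.00
web | 1120.00 | 75.00 | 84.00 | 84000.00 | 94080.00
top flange | 800.00 | 75.00 | 159.00 | 60000.00 | 127200.00
Σ | 4020.00 |  |  | 301500.00 | 235980.00
x_c = 301500.00 / 4020.00 = 75.00 cm
y_c = 235980.00 / 4020.00 = 58.70 cm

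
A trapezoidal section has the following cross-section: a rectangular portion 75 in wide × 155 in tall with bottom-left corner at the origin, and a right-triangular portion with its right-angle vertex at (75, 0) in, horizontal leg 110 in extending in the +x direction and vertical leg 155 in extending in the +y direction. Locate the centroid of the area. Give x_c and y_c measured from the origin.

x_c = 68.88 in, y_c = 66.57 in

rectangular portion: A = 75 × 155 = 11625.00, centroid at (37.50, 77.50).
triangular portion: A = ½·110·155 = 8525.00, centroid at (111.67, 51.67).
ΣA = 20150.00 in²
ΣAx_c = (11625.00)(37.50) + (8525.00)(111.67) = 1387895.83 in³
ΣAy_c = (11625.00)(77.50) + (8525.00)(51.67) = 1341395.83 in³
x_c = 1387895.83 / 20150.00 = 68.88 in
y_c = 1341395.83 / 20150.00 = 66.57 in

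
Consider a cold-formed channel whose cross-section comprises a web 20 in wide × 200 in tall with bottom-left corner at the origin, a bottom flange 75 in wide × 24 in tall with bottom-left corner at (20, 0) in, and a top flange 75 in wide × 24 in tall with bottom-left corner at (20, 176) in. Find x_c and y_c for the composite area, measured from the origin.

x_c = 32.50 in, y_c = 100.00 in

Part | A | x̄ᵢ | ȳᵢ | A·x̄ᵢ | A·ȳᵢ
web | 4000.00 | 10.00 | 100.00 | 40000.00 | 400000.00
bottom flange | 1800.00 | 57.50 | 12.00 | 103500.00 | 21600.00
top flange | 1800.00 | 57.50 | 188.00 | 103500.00 | 338400.00
Σ | 7600.00 |  |  | 247000.00 | 760000.00
x_c = 247000.00 / 7600.00 = 32.50 in
y_c = 760000.00 / 7600.00 = 100.00 in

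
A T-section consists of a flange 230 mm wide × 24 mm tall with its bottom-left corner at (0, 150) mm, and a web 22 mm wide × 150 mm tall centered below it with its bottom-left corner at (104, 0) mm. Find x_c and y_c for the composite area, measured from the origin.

web: A = 22 × 150 = 3300.00, centroid at (115.00, 75.00).
flange: A = 230 × 24 = 5520.00, centroid at (115.00, 162.00).
ΣA = 8820.00 mm², ΣAx_c = 1014300.00 mm³, ΣAy_c = 1141740.00 mm³.
x_c = 1014300.00/8820.00 = 115.00 mm; y_c = 1141740.00/8820.00 = 129.45 mm.

x_c = 115.00 mm, y_c = 129.45 mm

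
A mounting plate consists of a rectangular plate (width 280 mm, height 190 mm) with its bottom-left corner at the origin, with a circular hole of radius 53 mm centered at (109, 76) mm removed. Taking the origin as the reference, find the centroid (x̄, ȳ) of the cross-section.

x̄ = 146.16 mm, ȳ = 98.78 mm

plate: A = 280 × 190 = 53200.00, centroid at (140.00, 95.00).
hole: A = −π·53² = -8824.73, centroid at (109.00, 76.00).
ΣA = 44375.27 mm²
ΣAx̄ = (53200.00)(140.00) + (-8824.73)(109.00) = 6486104.02 mm³
ΣAȳ = (53200.00)(95.00) + (-8824.73)(76.00) = 4383320.23 mm³
x̄ = 6486104.02 / 44375.27 = 146.16 mm
ȳ = 4383320.23 / 44375.27 = 98.78 mm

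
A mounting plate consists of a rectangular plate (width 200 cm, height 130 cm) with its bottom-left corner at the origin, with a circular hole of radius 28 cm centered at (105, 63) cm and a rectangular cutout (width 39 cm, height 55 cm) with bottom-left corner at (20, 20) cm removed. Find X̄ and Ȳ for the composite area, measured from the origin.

Part | A | x̄ᵢ | ȳᵢ | A·x̄ᵢ | A·ȳᵢ
plate | 26000.00 | 100.00 | 65.00 | 2600000.00 | 1690000.00
hole 1 | -2463.01 | 105.00 | 63.00 | -258615.91 | -155169.54
hole 2 | -2145.00 | 39.50 | 47.50 | -84727.50 | -101887.50
Σ | 21391.99 |  |  | 2256656.59 | 1432942.96
X̄ = 2256656.59 / 21391.99 = 105.49 cm
Ȳ = 1432942.96 / 21391.99 = 66.99 cm

X̄ = 105.49 cm, Ȳ = 66.99 cm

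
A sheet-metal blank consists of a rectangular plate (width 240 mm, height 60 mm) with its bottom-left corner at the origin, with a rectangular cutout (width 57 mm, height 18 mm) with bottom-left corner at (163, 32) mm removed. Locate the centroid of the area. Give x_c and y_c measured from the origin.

x_c = 114.51 mm, y_c = 29.16 mm

plate: A = 240 × 60 = 14400.00, centroid at (120.00, 30.00).
hole: A = −(57 × 18) = -1026.00, centroid at (191.50, 41.00).
ΣA = 13374.00 mm², ΣAx_c = 1531521.00 mm³, ΣAy_c = 389934.00 mm³.
x_c = 1531521.00/13374.00 = 114.51 mm; y_c = 389934.00/13374.00 = 29.16 mm.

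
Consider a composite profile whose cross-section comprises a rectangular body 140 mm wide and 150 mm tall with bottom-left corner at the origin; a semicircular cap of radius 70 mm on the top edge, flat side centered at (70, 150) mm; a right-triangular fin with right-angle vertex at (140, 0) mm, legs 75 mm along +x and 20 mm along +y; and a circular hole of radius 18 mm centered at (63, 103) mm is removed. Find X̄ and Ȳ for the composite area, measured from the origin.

rectangular body: A = 140 × 150 = 21000.00, centroid at (70.00, 75.00).
semicircular top: A = ½π·70² = 7696.90, centroid at (70.00, 179.71).
triangular fin: A = ½·75·20 = 750.00, centroid at (165.00, 6.67).
hole: A = −π·18² = -1017.88, centroid at (63.00, 103.00).
ΣA = 28429.03 mm²
ΣAX̄ = (21000.00)(70.00) + (7696.90)(70.00) + (750.00)(165.00) + (-1017.88)(63.00) = 2068406.95 mm³
ΣAȲ = (21000.00)(75.00) + (7696.90)(179.71) + (750.00)(6.67) + (-1017.88)(103.00) = 2858360.74 mm³
X̄ = 2068406.95 / 28429.03 = 72.76 mm
Ȳ = 2858360.74 / 28429.03 = 100.54 mm

X̄ = 72.76 mm, Ȳ = 100.54 mm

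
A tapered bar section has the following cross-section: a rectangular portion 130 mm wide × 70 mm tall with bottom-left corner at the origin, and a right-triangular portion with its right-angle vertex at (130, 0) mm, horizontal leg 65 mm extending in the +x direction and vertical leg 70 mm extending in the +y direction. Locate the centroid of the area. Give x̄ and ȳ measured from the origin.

x̄ = 82.33 mm, ȳ = 32.67 mm

Part | A | x̄ᵢ | ȳᵢ | A·x̄ᵢ | A·ȳᵢ
rectangular portion | 9100.00 | 65.00 | 35.00 | 591500.00 | 318500.00
triangular portion | 2275.00 | 151.67 | 23.33 | 345041.67 | 53083.33
Σ | 11375.00 |  |  | 936541.67 | 371583.33
x̄ = 936541.67 / 11375.00 = 82.33 mm
ȳ = 371583.33 / 11375.00 = 32.67 mm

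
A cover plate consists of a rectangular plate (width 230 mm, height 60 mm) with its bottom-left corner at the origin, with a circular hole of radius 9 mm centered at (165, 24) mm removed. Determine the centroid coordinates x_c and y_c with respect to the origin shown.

x_c = 114.06 mm, y_c = 30.11 mm

Part | A | x̄ᵢ | ȳᵢ | A·x̄ᵢ | A·ȳᵢ
plate | 13800.00 | 115.00 | 30.00 | 1587000.00 | 414000.00
hole | -254.47 | 165.00 | 24.00 | -41987.39 | -6107.26
Σ | 13545.53 |  |  | 1545012.61 | 407892.74
x_c = 1545012.61 / 13545.53 = 114.06 mm
y_c = 407892.74 / 13545.53 = 30.11 mm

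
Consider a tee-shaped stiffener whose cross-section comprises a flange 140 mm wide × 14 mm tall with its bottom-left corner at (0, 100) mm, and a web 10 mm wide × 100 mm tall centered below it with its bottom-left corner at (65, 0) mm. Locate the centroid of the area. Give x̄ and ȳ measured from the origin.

web: A = 10 × 100 = 1000.00, centroid at (70.00, 50.00).
flange: A = 140 × 14 = 1960.00, centroid at (70.00, 107.00).
ΣA = 2960.00 mm²
ΣAx̄ = (1000.00)(70.00) + (1960.00)(70.00) = 207200.00 mm³
ΣAȳ = (1000.00)(50.00) + (1960.00)(107.00) = 259720.00 mm³
x̄ = 207200.00 / 2960.00 = 70.00 mm
ȳ = 259720.00 / 2960.00 = 87.74 mm

x̄ = 70.00 mm, ȳ = 87.74 mm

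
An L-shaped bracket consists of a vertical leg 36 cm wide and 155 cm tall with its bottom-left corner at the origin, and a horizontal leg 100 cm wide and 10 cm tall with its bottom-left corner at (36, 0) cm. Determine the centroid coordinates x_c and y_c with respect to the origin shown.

x_c = 28.33 cm, y_c = 66.48 cm

vertical leg: A = 36 × 155 = 5580.00, centroid at (18.00, 77.50).
horizontal leg: A = 100 × 10 = 1000.00, centroid at (86.00, 5.00).
ΣA = 6580.00 cm²
ΣAx_c = (5580.00)(18.00) + (1000.00)(86.00) = 186440.00 cm³
ΣAy_c = (5580.00)(77.50) + (1000.00)(5.00) = 437450.00 cm³
x_c = 186440.00 / 6580.00 = 28.33 cm
y_c = 437450.00 / 6580.00 = 66.48 cm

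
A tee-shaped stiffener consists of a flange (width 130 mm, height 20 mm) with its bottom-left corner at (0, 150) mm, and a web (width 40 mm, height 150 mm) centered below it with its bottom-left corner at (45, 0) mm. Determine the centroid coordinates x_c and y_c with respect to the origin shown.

x_c = 65.00 mm, y_c = 100.70 mm

web: A = 40 × 150 = 6000.00, centroid at (65.00, 75.00).
flange: A = 130 × 20 = 2600.00, centroid at (65.00, 160.00).
ΣA = 8600.00 mm²
ΣAx_c = (6000.00)(65.00) + (2600.00)(65.00) = 559000.00 mm³
ΣAy_c = (6000.00)(75.00) + (2600.00)(160.00) = 866000.00 mm³
x_c = 559000.00 / 8600.00 = 65.00 mm
y_c = 866000.00 / 8600.00 = 100.70 mm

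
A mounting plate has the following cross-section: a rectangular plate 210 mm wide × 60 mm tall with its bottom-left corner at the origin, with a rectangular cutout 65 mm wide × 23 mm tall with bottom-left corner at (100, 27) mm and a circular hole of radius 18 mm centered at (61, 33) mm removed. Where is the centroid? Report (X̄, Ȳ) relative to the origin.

X̄ = 105.36 mm, Ȳ = 28.44 mm

Part | A | x̄ᵢ | ȳᵢ | A·x̄ᵢ | A·ȳᵢ
plate | 12600.00 | 105.00 | 30.00 | 1323000.00 | 378000.00
hole 1 | -1495.00 | 132.50 | 38.50 | -198087.50 | -57557.50
hole 2 | -1017.88 | 61.00 | 33.00 | -62090.44 | -33589.91
Σ | 10087.12 |  |  | 1062822.06 | 286852.59
X̄ = 1062822.06 / 10087.12 = 105.36 mm
Ȳ = 286852.59 / 10087.12 = 28.44 mm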